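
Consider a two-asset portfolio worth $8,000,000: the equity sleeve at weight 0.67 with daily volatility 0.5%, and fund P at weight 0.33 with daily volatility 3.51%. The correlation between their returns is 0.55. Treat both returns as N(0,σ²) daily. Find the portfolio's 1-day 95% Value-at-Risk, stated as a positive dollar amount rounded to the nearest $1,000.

σ_p² = 0.67²·0.5² + 0.33²·3.51² + 2·0.55·0.67·0.33·0.5·3.51 = 1.8807 (%²).
σ_p = √1.8807 = 1.371%.
At 95%, z = 1.645.
VaR = 1.645 × 1.371% = 2.255%; on $8,000,000 that is $180,400.

$180,000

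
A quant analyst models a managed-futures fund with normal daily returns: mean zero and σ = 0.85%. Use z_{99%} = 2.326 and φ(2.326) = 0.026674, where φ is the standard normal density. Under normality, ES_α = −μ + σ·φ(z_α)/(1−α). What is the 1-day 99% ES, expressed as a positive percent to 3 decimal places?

Tail multiplier: φ(z)/(1−α) = 0.026674 / 0.01 = 2.667.
ES = 0.85% × 2.667 = 2.267%.

2.267%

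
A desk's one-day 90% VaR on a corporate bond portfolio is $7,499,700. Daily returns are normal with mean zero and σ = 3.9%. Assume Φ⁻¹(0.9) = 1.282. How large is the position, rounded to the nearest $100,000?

$150,000,000

VaR as a fraction of value: z·σ = 1.282 × 3.9% = 4.9998%.
Position = $7,499,700 / 0.049998 = $150,000,000.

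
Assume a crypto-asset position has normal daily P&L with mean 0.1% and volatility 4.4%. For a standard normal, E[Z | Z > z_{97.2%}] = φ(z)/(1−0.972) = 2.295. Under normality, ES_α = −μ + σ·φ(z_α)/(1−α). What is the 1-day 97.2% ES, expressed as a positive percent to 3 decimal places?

9.998%

ES = −(0.1%) + 4.4% × 2.295 = 9.998%.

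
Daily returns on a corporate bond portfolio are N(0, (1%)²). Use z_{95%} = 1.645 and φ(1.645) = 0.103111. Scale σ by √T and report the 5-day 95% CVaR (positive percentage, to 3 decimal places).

4.611%

σ_{5d} = 1% × √5 = 2.236%.
ES multiplier = φ(z)/(1−α) = 0.103111/0.05 = 2.062.
ES = 2.236% × 2.062 = 4.611%.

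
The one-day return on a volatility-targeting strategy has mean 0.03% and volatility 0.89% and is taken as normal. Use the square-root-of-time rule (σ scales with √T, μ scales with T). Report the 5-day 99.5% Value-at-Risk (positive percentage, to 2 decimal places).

At 99.5%, z = 2.576.
σ_{5d} = 0.89% × √5 = 1.990%; μ_{5d} = 5 × 0.03% = 0.150%.
VaR = −(0.150%) + 2.576 × 1.990% = 4.976%.

4.98%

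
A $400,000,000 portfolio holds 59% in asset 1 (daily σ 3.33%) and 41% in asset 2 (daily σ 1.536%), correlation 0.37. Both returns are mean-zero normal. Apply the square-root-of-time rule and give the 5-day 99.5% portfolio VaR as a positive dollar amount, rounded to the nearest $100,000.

σ_p = √(0.59²·3.33² + 0.41²·1.536² + 2·0.37·0.59·0.41·3.33·1.536) = 2.274%.
σ_{5d} = 2.274% × √5 = 5.085%.
z(99.5%) = 2.576.
VaR = 2.576 × 5.085% = 13.099%; on $400,000,000 that is $52,396,000.

$52,400,000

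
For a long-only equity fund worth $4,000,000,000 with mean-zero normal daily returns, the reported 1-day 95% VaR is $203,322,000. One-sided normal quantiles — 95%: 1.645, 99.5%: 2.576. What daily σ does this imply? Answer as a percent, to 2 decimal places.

3.09%

VaR as a fraction: $203,322,000 / $4,000,000,000 = 5.083%.
σ = VaR / z = 5.083% / 1.645 = 3.090%.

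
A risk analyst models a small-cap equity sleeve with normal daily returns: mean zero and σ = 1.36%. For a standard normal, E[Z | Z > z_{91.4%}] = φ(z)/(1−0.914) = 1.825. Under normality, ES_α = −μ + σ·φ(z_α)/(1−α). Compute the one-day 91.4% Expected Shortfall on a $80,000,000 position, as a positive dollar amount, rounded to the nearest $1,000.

ES = 1.36% × 1.825 = 2.482%.
On $80,000,000: 0.02482 × $80,000,000 = $1,985,600.

$1,986,000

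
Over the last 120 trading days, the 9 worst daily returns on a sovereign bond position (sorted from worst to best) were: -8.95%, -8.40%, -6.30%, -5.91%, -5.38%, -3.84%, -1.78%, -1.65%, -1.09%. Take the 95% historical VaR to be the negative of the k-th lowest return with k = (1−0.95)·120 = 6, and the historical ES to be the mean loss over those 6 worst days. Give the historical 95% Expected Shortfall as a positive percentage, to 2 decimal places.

The 6 worst returns sum to -38.78%.
ES = −(-38.78%) / 6 = 6.4633…% ≈ 6.46%.

6.46%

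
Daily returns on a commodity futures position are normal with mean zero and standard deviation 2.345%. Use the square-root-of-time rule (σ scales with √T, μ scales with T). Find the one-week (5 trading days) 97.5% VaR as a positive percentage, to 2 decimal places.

10.28%

At 97.5%, z = 1.960.
σ_{5d} = 2.345% × √5 = 5.244%.
VaR = 1.960 × 5.244% = 10.278%.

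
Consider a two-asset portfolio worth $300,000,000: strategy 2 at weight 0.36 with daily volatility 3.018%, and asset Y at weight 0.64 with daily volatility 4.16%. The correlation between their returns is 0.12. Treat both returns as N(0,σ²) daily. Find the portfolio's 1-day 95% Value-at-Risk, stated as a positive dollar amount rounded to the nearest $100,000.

$14,800,000

σ_p² = 0.36²·3.018² + 0.64²·4.16² + 2·0.12·0.36·0.64·3.018·4.16 = 8.9630 (%²).
σ_p = √8.9630 = 2.994%.
At 95%, z = 1.645.
VaR = 1.645 × 2.994% = 4.925%; on $300,000,000 that is $14,775,000.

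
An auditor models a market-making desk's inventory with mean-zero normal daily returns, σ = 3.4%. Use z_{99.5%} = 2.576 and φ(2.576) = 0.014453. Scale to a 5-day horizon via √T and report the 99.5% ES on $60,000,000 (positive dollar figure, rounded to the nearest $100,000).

$13,200,000

σ_{5d} = 3.4% × √5 = 7.603%.
ES multiplier = φ(z)/(1−α) = 0.014453/0.005 = 2.891.
ES = 7.603% × 2.891 = 21.980%; on $60,000,000: $13,188,000.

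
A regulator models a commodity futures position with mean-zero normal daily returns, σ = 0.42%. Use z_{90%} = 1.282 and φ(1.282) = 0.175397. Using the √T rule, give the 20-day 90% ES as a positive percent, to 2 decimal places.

σ_{20d} = 0.42% × √20 = 1.878%.
ES multiplier = φ(z)/(1−α) = 0.175397/0.1 = 1.754.
ES = 1.878% × 1.754 = 3.294%.

3.29%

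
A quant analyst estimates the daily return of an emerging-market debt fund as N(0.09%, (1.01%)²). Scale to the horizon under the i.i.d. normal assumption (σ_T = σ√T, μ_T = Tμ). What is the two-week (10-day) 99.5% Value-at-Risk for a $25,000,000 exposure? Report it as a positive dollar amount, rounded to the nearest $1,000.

At 99.5%, z = 2.576.
σ_{10d} = 1.01% × √10 = 3.194%; μ_{10d} = 10 × 0.09% = 0.900%.
VaR = −(0.900%) + 2.576 × 3.194% = 7.328%.
On $25,000,000: 0.07328 × $25,000,000 = $1,832,000.

$1,832,000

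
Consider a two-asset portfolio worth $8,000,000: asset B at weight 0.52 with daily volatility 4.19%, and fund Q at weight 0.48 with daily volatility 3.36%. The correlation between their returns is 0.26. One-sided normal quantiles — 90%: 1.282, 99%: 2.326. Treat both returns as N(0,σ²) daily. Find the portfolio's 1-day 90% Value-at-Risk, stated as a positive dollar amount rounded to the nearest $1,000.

$311,000

σ_p² = 0.52²·4.19² + 0.48²·3.36² + 2·0.26·0.52·0.48·4.19·3.36 = 9.1756 (%²).
σ_p = √9.1756 = 3.029%.
VaR = 1.282 × 3.029% = 3.883%; on $8,000,000 that is $310,640.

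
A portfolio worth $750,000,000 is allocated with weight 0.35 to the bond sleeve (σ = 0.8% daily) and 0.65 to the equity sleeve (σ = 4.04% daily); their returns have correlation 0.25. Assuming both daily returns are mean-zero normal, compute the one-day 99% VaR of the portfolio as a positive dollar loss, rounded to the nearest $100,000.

$47,300,000

σ_p² = 0.35²·0.8² + 0.65²·4.04² + 2·0.25·0.35·0.65·0.8·4.04 = 7.3419 (%²).
σ_p = √7.3419 = 2.710%.
At 99%, z = 2.326.
VaR = 2.326 × 2.710% = 6.303%; on $750,000,000 that is $47,272,500.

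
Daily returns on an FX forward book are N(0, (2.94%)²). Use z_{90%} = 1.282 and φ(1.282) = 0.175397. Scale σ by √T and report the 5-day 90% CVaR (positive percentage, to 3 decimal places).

11.531%

σ_{5d} = 2.94% × √5 = 6.574%.
ES multiplier = φ(z)/(1−α) = 0.175397/0.1 = 1.754.
ES = 6.574% × 1.754 = 11.531%.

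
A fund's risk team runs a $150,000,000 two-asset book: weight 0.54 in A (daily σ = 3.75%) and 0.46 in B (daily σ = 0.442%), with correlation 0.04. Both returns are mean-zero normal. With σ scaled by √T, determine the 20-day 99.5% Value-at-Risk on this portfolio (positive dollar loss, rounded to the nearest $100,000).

σ_p = √(0.54²·3.75² + 0.46²·0.442² + 2·0.04·0.54·0.46·3.75·0.442) = 2.043%.
σ_{20d} = 2.043% × √20 = 9.137%.
z(99.5%) = 2.576.
VaR = 2.576 × 9.137% = 23.537%; on $150,000,000 that is $35,305,500.

$35,300,000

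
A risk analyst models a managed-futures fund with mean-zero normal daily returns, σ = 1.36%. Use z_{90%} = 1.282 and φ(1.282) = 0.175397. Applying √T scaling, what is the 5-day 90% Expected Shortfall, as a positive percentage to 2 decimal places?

5.33%

σ_{5d} = 1.36% × √5 = 3.041%.
ES multiplier = φ(z)/(1−α) = 0.175397/0.1 = 1.754.
ES = 3.041% × 1.754 = 5.334%.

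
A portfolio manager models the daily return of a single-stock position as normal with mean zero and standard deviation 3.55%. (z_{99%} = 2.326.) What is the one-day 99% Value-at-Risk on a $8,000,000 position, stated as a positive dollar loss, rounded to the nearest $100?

VaR = z·σ = 2.326 × 3.55% = 8.257%.
On $8,000,000: 0.08257 × $8,000,000 = $660,560.

$660,600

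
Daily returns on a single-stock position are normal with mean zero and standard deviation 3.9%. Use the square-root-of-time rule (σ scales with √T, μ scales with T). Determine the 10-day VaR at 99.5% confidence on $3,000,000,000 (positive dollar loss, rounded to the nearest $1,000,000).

$953,000,000

At 99.5%, z = 2.576.
σ_{10d} = 3.9% × √10 = 12.333%.
VaR = 2.576 × 12.333% = 31.770%.
On $3,000,000,000: 0.31770 × $3,000,000,000 = $953,100,000.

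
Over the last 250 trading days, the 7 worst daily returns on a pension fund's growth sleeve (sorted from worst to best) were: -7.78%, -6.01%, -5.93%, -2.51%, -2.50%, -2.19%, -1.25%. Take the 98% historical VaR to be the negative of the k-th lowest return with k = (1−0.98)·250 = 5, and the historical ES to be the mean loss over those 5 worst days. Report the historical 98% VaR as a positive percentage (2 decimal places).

k = 5; the 5th lowest return is -2.50%, so VaR = 2.50%.

2.50%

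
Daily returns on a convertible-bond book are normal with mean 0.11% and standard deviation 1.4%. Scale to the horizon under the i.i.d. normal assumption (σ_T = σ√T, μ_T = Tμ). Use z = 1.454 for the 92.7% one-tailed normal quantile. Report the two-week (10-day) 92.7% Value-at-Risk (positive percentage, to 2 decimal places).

5.34%

σ_{10d} = 1.4% × √10 = 4.427%; μ_{10d} = 10 × 0.11% = 1.100%.
VaR = −(1.100%) + 1.454 × 4.427% = 5.337%.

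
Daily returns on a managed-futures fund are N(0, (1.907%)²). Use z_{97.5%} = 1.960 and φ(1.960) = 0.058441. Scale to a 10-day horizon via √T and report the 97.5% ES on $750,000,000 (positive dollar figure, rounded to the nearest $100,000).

σ_{10d} = 1.907% × √10 = 6.030%.
ES multiplier = φ(z)/(1−α) = 0.058441/0.025 = 2.338.
ES = 6.030% × 2.338 = 14.098%; on $750,000,000: $105,735,000.

$105,700,000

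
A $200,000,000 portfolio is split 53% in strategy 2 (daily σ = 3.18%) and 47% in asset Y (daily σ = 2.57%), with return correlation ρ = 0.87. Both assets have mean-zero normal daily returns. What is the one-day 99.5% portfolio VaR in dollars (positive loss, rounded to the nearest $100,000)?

$14,400,000

σ_p² = 0.53²·3.18² + 0.47²·2.57² + 2·0.87·0.53·0.47·3.18·2.57 = 7.8419 (%²).
σ_p = √7.8419 = 2.800%.
At 99.5%, z = 2.576.
VaR = 2.576 × 2.800% = 7.213%; on $200,000,000 that is $14,426,000.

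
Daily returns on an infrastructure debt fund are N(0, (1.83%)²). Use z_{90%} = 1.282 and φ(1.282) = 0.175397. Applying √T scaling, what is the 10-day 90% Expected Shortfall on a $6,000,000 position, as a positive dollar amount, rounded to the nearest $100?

$609,000

σ_{10d} = 1.83% × √10 = 5.787%.
ES multiplier = φ(z)/(1−α) = 0.175397/0.1 = 1.754.
ES = 5.787% × 1.754 = 10.150%; on $6,000,000: $609,000.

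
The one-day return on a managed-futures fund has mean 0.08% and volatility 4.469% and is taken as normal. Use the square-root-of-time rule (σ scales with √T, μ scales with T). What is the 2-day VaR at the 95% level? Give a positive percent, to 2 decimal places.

10.24%

At 95%, z = 1.645.
σ_{2d} = 4.469% × √2 = 6.320%; μ_{2d} = 2 × 0.08% = 0.160%.
VaR = −(0.160%) + 1.645 × 6.320% = 10.236%.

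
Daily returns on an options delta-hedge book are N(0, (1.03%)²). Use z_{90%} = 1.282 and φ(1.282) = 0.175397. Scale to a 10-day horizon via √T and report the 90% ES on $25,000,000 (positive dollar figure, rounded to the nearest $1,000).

$1,428,000

σ_{10d} = 1.03% × √10 = 3.257%.
ES multiplier = φ(z)/(1−α) = 0.175397/0.1 = 1.754.
ES = 3.257% × 1.754 = 5.713%; on $25,000,000: $1,428,250.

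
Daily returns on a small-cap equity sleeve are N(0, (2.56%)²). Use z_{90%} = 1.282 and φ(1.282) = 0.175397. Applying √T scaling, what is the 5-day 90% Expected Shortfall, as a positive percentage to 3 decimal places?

10.040%

σ_{5d} = 2.56% × √5 = 5.724%.
ES multiplier = φ(z)/(1−α) = 0.175397/0.1 = 1.754.
ES = 5.724% × 1.754 = 10.040%.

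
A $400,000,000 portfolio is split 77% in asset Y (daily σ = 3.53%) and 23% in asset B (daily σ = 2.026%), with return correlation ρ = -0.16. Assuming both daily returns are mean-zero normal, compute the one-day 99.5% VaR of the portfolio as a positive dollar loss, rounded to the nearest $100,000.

σ_p² = 0.77²·3.53² + 0.23²·2.026² + 2·-0.16·0.77·0.23·3.53·2.026 = 7.1999 (%²).
σ_p = √7.1999 = 2.683%.
At 99.5%, z = 2.576.
VaR = 2.576 × 2.683% = 6.911%; on $400,000,000 that is $27,644,000.

$27,600,000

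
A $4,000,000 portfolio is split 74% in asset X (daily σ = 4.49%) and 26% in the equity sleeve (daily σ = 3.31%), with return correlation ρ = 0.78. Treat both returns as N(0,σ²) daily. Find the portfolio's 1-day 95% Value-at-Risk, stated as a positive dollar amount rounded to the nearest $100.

σ_p² = 0.74²·4.49² + 0.26²·3.31² + 2·0.78·0.74·0.26·4.49·3.31 = 16.2410 (%²).
σ_p = √16.2410 = 4.030%.
At 95%, z = 1.645.
VaR = 1.645 × 4.030% = 6.629%; on $4,000,000 that is $265,160.

$265,200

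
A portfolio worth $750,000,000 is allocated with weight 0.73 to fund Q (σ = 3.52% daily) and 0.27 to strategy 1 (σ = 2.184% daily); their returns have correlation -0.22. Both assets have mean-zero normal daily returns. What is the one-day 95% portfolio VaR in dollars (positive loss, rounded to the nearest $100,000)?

σ_p² = 0.73²·3.52² + 0.27²·2.184² + 2·-0.22·0.73·0.27·3.52·2.184 = 6.2839 (%²).
σ_p = √6.2839 = 2.507%.
At 95%, z = 1.645.
VaR = 1.645 × 2.507% = 4.124%; on $750,000,000 that is $30,930,000.

$30,900,000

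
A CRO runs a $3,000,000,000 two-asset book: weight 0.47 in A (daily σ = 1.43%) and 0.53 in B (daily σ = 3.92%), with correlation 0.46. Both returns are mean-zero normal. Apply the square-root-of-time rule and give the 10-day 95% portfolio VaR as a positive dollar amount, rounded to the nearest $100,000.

$383,900,000

σ_p = √(0.47²·1.43² + 0.53²·3.92² + 2·0.46·0.47·0.53·1.43·3.92) = 2.460%.
σ_{10d} = 2.460% × √10 = 7.779%.
z(95%) = 1.645.
VaR = 1.645 × 7.779% = 12.796%; on $3,000,000,000 that is $383,880,000.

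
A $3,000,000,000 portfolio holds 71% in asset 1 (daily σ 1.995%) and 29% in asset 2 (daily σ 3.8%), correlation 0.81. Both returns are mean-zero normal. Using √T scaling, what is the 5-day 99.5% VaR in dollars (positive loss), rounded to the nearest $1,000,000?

$414,000,000

σ_p = √(0.71²·1.995² + 0.29²·3.8² + 2·0.81·0.71·0.29·1.995·3.8) = 2.398%.
σ_{5d} = 2.398% × √5 = 5.362%.
z(99.5%) = 2.576.
VaR = 2.576 × 5.362% = 13.813%; on $3,000,000,000 that is $414,390,000.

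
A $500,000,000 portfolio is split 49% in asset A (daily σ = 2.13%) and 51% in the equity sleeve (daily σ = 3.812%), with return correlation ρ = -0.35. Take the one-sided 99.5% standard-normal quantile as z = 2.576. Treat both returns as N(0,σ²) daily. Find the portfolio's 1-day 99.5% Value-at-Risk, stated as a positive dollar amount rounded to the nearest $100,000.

$23,900,000

σ_p² = 0.49²·2.13² + 0.51²·3.812² + 2·-0.35·0.49·0.51·2.13·3.812 = 3.4486 (%²).
σ_p = √3.4486 = 1.857%.
VaR = 2.576 × 1.857% = 4.784%; on $500,000,000 that is $23,920,000.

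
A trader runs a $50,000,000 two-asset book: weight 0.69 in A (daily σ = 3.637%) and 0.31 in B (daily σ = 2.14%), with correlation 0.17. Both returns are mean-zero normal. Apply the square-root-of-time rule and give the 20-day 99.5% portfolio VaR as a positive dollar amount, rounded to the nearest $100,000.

σ_p = √(0.69²·3.637² + 0.31²·2.14² + 2·0.17·0.69·0.31·3.637·2.14) = 2.703%.
σ_{20d} = 2.703% × √20 = 12.088%.
z(99.5%) = 2.576.
VaR = 2.576 × 12.088% = 31.139%; on $50,000,000 that is $15,569,500.

$15,600,000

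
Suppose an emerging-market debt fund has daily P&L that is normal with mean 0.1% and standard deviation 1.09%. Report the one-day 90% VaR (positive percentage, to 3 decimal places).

1.297%

At 90% one-sided, z = 1.282.
VaR = −μ + z·σ = −(0.1%) + 1.282 × 1.09% = 1.297%.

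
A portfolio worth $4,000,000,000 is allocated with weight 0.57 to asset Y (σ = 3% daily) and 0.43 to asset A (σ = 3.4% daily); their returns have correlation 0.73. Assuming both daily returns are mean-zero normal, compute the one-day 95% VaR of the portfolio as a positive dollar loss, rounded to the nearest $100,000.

σ_p² = 0.57²·3² + 0.43²·3.4² + 2·0.73·0.57·0.43·3·3.4 = 8.7116 (%²).
σ_p = √8.7116 = 2.952%.
At 95%, z = 1.645.
VaR = 1.645 × 2.952% = 4.856%; on $4,000,000,000 that is $194,240,000.

$194,200,000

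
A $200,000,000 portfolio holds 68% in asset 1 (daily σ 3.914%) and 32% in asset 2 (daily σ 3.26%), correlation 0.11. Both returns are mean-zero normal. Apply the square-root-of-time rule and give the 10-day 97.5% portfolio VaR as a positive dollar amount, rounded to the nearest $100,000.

σ_p = √(0.68²·3.914² + 0.32²·3.26² + 2·0.11·0.68·0.32·3.914·3.26) = 2.964%.
σ_{10d} = 2.964% × √10 = 9.373%.
z(97.5%) = 1.960.
VaR = 1.960 × 9.373% = 18.371%; on $200,000,000 that is $36,742,000.

$36,700,000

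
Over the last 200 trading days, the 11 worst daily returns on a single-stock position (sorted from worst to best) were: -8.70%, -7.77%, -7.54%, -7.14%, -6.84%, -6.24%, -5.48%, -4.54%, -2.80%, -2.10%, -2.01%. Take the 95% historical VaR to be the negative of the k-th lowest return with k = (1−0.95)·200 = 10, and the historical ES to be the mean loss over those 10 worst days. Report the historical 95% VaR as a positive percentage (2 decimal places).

2.10%

k = 10; the 10th lowest return is -2.10%, so VaR = 2.10%.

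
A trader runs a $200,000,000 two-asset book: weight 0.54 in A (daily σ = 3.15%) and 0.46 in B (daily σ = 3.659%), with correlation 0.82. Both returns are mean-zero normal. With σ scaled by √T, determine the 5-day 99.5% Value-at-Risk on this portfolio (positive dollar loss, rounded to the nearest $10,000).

σ_p = √(0.54²·3.15² + 0.46²·3.659² + 2·0.82·0.54·0.46·3.15·3.659) = 3.228%.
σ_{5d} = 3.228% × √5 = 7.218%.
z(99.5%) = 2.576.
VaR = 2.576 × 7.218% = 18.594%; on $200,000,000 that is $37,188,000.

$37,190,000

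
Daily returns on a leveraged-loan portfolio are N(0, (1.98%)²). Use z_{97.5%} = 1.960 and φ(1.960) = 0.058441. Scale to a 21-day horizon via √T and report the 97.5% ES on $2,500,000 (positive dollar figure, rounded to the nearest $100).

$530,300

σ_{21d} = 1.98% × √21 = 9.073%.
ES multiplier = φ(z)/(1−α) = 0.058441/0.025 = 2.338.
ES = 9.073% × 2.338 = 21.213%; on $2,500,000: $530,325.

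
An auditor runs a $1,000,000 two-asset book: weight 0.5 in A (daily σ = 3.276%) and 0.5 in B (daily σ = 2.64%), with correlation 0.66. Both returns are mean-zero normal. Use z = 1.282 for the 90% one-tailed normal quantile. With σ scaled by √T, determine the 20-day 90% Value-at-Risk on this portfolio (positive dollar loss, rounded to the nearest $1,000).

σ_p = √(0.5²·3.276² + 0.5²·2.64² + 2·0.66·0.5·0.5·3.276·2.64) = 2.698%.
σ_{20d} = 2.698% × √20 = 12.066%.
VaR = 1.282 × 12.066% = 15.469%; on $1,000,000 that is $154,690.

$155,000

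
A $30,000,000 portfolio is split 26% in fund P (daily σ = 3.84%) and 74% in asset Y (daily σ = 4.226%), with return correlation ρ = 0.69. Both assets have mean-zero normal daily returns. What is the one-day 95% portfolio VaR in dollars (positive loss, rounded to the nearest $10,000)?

$1,920,000

σ_p² = 0.26²·3.84² + 0.74²·4.226² + 2·0.69·0.26·0.74·3.84·4.226 = 15.0851 (%²).
σ_p = √15.0851 = 3.884%.
At 95%, z = 1.645.
VaR = 1.645 × 3.884% = 6.389%; on $30,000,000 that is $1,916,700.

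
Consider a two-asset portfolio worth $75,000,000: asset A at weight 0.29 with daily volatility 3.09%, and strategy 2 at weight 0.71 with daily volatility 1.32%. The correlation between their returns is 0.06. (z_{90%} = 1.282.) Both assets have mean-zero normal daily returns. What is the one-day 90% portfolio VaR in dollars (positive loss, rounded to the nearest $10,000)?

σ_p² = 0.29²·3.09² + 0.71²·1.32² + 2·0.06·0.29·0.71·3.09·1.32 = 1.7821 (%²).
σ_p = √1.7821 = 1.335%.
VaR = 1.282 × 1.335% = 1.711%; on $75,000,000 that is $1,283,250.

$1,280,000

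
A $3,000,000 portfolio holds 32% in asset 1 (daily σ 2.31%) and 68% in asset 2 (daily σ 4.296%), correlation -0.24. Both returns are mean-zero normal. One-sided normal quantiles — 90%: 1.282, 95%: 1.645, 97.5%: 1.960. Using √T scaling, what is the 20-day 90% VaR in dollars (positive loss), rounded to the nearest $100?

$487,800

σ_p = √(0.32²·2.31² + 0.68²·4.296² + 2·-0.24·0.32·0.68·2.31·4.296) = 2.836%.
σ_{20d} = 2.836% × √20 = 12.683%.
VaR = 1.282 × 12.683% = 16.260%; on $3,000,000 that is $487,800.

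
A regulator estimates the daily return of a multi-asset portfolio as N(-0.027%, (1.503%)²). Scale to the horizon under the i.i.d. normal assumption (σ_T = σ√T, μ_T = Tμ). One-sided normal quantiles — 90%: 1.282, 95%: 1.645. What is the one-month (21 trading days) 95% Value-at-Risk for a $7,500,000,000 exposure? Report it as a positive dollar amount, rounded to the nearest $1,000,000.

$892,000,000

σ_{21d} = 1.503% × √21 = 6.888%; μ_{21d} = 21 × -0.027% = -0.567%.
VaR = −(-0.567%) + 1.645 × 6.888% = 11.898%.
On $7,500,000,000: 0.11898 × $7,500,000,000 = $892,350,000.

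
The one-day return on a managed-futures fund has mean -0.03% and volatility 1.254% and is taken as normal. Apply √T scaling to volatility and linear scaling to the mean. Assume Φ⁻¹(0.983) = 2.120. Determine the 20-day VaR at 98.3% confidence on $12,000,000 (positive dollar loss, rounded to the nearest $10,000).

$1,500,000

σ_{20d} = 1.254% × √20 = 5.608%; μ_{20d} = 20 × -0.03% = -0.600%.
VaR = −(-0.600%) + 2.120 × 5.608% = 12.489%.
On $12,000,000: 0.12489 × $12,000,000 = $1,498,680.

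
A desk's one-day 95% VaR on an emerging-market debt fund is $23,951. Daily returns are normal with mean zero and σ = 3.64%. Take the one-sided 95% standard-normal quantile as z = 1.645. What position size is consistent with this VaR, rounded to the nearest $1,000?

$400,000

VaR as a fraction of value: z·σ = 1.645 × 3.64% = 5.9878%.
Position = $23,951 / 0.059878 = $399,997.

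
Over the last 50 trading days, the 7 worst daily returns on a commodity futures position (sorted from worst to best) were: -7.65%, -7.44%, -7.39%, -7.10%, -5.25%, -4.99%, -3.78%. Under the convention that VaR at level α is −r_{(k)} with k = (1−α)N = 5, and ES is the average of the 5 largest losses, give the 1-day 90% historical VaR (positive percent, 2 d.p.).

5.25%

k = 5; the 5th lowest return is -5.25%, so VaR = 5.25%.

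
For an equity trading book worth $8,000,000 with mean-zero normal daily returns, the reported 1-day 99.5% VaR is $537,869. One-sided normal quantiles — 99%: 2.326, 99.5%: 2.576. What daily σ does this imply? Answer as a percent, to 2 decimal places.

VaR as a fraction: $537,869 / $8,000,000 = 6.723%.
σ = VaR / z = 6.723% / 2.576 = 2.610%.

2.61%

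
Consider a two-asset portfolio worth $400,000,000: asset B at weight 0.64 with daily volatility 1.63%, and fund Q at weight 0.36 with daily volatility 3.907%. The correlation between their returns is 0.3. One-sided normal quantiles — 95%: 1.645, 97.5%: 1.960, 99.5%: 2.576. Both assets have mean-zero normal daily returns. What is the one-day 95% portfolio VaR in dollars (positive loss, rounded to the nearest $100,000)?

$13,100,000

σ_p² = 0.64²·1.63² + 0.36²·3.907² + 2·0.3·0.64·0.36·1.63·3.907 = 3.9469 (%²).
σ_p = √3.9469 = 1.987%.
VaR = 1.645 × 1.987% = 3.269%; on $400,000,000 that is $13,076,000.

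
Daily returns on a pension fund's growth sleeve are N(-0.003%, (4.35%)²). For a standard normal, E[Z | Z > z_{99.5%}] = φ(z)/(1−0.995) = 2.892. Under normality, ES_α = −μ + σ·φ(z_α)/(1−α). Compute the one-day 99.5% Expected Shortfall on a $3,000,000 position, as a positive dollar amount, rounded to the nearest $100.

$377,500

ES = −(-0.003%) + 4.35% × 2.892 = 12.583%.
On $3,000,000: 0.12583 × $3,000,000 = $377,490.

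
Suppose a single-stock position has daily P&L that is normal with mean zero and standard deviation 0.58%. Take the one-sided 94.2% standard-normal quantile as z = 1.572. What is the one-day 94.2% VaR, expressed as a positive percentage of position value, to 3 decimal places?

0.912%

VaR = z·σ = 1.572 × 0.58% = 0.912%.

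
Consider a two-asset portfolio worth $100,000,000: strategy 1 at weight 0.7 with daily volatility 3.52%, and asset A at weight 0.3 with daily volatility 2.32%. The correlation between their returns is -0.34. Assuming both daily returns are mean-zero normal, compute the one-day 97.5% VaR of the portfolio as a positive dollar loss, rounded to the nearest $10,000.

σ_p² = 0.7²·3.52² + 0.3²·2.32² + 2·-0.34·0.7·0.3·3.52·2.32 = 5.3896 (%²).
σ_p = √5.3896 = 2.322%.
At 97.5%, z = 1.960.
VaR = 1.960 × 2.322% = 4.551%; on $100,000,000 that is $4,551,000.

$4,550,000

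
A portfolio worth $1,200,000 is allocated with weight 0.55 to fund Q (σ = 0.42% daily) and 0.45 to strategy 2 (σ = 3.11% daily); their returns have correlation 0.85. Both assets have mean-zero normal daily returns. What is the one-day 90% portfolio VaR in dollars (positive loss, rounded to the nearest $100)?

$24,600

σ_p² = 0.55²·0.42² + 0.45²·3.11² + 2·0.85·0.55·0.45·0.42·3.11 = 2.5615 (%²).
σ_p = √2.5615 = 1.600%.
At 90%, z = 1.282.
VaR = 1.282 × 1.600% = 2.051%; on $1,200,000 that is $24,612.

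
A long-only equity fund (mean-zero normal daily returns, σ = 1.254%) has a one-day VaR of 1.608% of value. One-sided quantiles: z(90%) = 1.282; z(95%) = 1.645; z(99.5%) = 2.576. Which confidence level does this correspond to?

90%

Implied z = VaR/σ = 1.608 / 1.254 = 1.282.
This matches z(90%) = 1.282.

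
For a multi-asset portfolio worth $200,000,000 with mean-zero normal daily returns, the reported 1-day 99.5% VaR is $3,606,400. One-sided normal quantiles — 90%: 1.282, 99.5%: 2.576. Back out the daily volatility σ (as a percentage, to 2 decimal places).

0.70%

VaR as a fraction: $3,606,400 / $200,000,000 = 1.803%.
σ = VaR / z = 1.803% / 2.576 = 0.700%.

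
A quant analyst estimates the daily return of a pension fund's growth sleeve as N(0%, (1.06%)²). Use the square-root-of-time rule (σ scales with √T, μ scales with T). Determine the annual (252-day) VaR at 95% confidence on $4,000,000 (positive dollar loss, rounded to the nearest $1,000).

$1,107,000

At 95%, z = 1.645.
σ_{252d} = 1.06% × √252 = 16.827%.
VaR = 1.645 × 16.827% = 27.680%.
On $4,000,000: 0.27680 × $4,000,000 = $1,107,200.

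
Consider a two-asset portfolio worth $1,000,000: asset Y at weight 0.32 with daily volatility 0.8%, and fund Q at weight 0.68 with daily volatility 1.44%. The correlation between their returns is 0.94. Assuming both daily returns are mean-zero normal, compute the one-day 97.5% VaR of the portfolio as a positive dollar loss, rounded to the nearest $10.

$23,970

σ_p² = 0.32²·0.8² + 0.68²·1.44² + 2·0.94·0.32·0.68·0.8·1.44 = 1.4956 (%²).
σ_p = √1.4956 = 1.223%.
At 97.5%, z = 1.960.
VaR = 1.960 × 1.223% = 2.397%; on $1,000,000 that is $23,970.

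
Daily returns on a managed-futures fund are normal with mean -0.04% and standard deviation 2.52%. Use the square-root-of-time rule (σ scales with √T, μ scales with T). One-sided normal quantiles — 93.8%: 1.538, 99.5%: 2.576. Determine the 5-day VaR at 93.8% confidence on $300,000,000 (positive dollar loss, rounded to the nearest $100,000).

σ_{5d} = 2.52% × √5 = 5.635%; μ_{5d} = 5 × -0.04% = -0.200%.
VaR = −(-0.200%) + 1.538 × 5.635% = 8.867%.
On $300,000,000: 0.08867 × $300,000,000 = $26,601,000.

$26,600,000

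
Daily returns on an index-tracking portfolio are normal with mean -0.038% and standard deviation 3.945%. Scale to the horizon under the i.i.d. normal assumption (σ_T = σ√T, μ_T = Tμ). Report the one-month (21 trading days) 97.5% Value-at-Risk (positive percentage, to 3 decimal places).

36.231%

At 97.5%, z = 1.960.
σ_{21d} = 3.945% × √21 = 18.078%; μ_{21d} = 21 × -0.038% = -0.798%.
VaR = −(-0.798%) + 1.960 × 18.078% = 36.231%.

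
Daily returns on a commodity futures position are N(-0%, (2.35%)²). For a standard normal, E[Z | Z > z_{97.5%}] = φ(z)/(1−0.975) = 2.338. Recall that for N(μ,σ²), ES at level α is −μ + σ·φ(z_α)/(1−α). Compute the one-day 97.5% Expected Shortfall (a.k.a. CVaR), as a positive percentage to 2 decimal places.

ES = 2.35% × 2.338 = 5.494%.

5.49%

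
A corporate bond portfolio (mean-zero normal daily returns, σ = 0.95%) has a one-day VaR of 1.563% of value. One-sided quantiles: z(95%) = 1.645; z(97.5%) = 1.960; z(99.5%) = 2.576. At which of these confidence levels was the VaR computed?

95%

Implied z = VaR/σ = 1.563 / 0.95 = 1.645.
This matches z(95%) = 1.645.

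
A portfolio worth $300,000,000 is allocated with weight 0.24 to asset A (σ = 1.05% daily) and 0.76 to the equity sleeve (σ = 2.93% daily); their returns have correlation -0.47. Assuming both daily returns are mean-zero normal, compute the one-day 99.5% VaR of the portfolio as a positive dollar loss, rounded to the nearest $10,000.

σ_p² = 0.24²·1.05² + 0.76²·2.93² + 2·-0.47·0.24·0.76·1.05·2.93 = 4.4947 (%²).
σ_p = √4.4947 = 2.120%.
At 99.5%, z = 2.576.
VaR = 2.576 × 2.120% = 5.461%; on $300,000,000 that is $16,383,000.

$16,380,000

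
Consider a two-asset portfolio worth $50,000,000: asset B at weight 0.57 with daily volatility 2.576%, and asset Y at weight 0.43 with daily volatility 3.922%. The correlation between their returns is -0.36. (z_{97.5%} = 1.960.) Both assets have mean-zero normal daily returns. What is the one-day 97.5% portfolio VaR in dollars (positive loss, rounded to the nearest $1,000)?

σ_p² = 0.57²·2.576² + 0.43²·3.922² + 2·-0.36·0.57·0.43·2.576·3.922 = 3.2172 (%²).
σ_p = √3.2172 = 1.794%.
VaR = 1.960 × 1.794% = 3.516%; on $50,000,000 that is $1,758,000.

$1,758,000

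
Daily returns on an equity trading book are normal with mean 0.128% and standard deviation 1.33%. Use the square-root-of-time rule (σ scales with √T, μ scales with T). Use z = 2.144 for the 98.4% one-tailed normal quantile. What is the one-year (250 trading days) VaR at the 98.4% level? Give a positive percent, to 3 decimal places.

σ_{250d} = 1.33% × √250 = 21.029%; μ_{250d} = 250 × 0.128% = 32.000%.
VaR = −(32.000%) + 2.144 × 21.029% = 13.086%.

13.086%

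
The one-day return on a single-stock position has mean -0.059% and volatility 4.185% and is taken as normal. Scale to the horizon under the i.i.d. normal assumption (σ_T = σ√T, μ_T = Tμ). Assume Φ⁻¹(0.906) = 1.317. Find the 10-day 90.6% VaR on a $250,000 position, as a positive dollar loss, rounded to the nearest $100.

σ_{10d} = 4.185% × √10 = 13.234%; μ_{10d} = 10 × -0.059% = -0.590%.
VaR = −(-0.590%) + 1.317 × 13.234% = 18.019%.
On $250,000: 0.18019 × $250,000 = $45,048.

$45,000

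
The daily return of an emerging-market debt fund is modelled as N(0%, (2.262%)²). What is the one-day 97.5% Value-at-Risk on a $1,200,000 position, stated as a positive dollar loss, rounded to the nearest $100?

$53,200

At 97.5% one-sided, z = 1.960.
VaR = z·σ = 1.960 × 2.262% = 4.434%.
On $1,200,000: 0.04434 × $1,200,000 = $53,208.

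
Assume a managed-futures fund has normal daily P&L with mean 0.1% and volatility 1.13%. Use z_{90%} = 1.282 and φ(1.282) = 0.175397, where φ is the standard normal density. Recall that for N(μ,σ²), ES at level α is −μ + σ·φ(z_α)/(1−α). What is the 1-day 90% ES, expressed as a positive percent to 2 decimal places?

Tail multiplier: φ(z)/(1−α) = 0.175397 / 0.1 = 1.754.
ES = −(0.1%) + 1.13% × 1.754 = 1.882%.

1.88%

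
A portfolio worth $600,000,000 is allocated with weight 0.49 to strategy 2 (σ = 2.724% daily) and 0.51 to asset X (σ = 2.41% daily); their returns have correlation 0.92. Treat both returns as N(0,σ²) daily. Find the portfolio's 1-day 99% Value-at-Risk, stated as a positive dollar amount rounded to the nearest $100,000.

σ_p² = 0.49²·2.724² + 0.51²·2.41² + 2·0.92·0.49·0.51·2.724·2.41 = 6.3109 (%²).
σ_p = √6.3109 = 2.512%.
At 99%, z = 2.326.
VaR = 2.326 × 2.512% = 5.843%; on $600,000,000 that is $35,058,000.

$35,100,000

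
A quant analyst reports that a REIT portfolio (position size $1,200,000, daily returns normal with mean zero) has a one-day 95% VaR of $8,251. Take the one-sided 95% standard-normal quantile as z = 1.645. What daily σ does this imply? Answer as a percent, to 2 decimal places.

VaR as a fraction: $8,251 / $1,200,000 = 0.688%.
σ = VaR / z = 0.688% / 1.645 = 0.418%.

0.42%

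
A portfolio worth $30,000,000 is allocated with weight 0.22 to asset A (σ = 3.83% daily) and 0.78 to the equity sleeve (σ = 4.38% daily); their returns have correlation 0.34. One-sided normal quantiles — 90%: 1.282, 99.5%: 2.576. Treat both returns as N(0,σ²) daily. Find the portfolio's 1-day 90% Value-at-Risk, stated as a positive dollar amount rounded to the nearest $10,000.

$1,460,000

σ_p² = 0.22²·3.83² + 0.78²·4.38² + 2·0.34·0.22·0.78·3.83·4.38 = 14.3393 (%²).
σ_p = √14.3393 = 3.787%.
VaR = 1.282 × 3.787% = 4.855%; on $30,000,000 that is $1,456,500.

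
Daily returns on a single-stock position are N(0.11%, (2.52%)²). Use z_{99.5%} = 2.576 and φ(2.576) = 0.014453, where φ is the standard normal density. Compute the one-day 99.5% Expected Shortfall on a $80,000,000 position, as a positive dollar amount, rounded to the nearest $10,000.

$5,740,000

Tail multiplier: φ(z)/(1−α) = 0.014453 / 0.005 = 2.891.
ES = −(0.11%) + 2.52% × 2.891 = 7.175%.
On $80,000,000: 0.07175 × $80,000,000 = $5,740,000.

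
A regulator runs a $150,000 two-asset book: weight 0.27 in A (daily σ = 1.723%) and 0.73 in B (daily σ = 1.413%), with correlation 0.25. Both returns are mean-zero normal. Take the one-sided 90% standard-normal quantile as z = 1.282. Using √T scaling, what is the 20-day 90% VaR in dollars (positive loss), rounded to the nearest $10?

σ_p = √(0.27²·1.723² + 0.73²·1.413² + 2·0.25·0.27·0.73·1.723·1.413) = 1.233%.
σ_{20d} = 1.233% × √20 = 5.514%.
VaR = 1.282 × 5.514% = 7.069%; on $150,000 that is $10,604.

$10,600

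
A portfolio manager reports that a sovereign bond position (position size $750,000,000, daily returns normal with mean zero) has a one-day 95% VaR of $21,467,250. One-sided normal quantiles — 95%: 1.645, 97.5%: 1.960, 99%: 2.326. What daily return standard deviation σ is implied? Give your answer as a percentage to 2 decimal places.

VaR as a fraction: $21,467,250 / $750,000,000 = 2.862%.
σ = VaR / z = 2.862% / 1.645 = 1.740%.

1.74%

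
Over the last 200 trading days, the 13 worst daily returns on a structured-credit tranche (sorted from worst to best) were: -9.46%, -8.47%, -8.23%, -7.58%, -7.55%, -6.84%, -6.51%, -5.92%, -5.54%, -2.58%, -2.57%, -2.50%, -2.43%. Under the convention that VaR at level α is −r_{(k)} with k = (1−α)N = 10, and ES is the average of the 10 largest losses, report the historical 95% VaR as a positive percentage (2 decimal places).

k = 10; the 10th lowest return is -2.58%, so VaR = 2.58%.

2.58%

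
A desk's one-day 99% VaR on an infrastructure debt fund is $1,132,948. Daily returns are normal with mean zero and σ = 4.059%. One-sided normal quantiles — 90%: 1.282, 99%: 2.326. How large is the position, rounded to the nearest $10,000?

$12,000,000

VaR as a fraction of value: z·σ = 2.326 × 4.059% = 9.44123%.
Position = $1,132,948 / 0.0944123 = $11,999,999.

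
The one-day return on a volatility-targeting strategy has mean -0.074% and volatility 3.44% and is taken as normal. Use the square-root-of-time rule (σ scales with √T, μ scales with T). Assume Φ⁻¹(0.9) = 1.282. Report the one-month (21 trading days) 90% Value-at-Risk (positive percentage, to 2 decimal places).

21.76%

σ_{21d} = 3.44% × √21 = 15.764%; μ_{21d} = 21 × -0.074% = -1.554%.
VaR = −(-1.554%) + 1.282 × 15.764% = 21.763%.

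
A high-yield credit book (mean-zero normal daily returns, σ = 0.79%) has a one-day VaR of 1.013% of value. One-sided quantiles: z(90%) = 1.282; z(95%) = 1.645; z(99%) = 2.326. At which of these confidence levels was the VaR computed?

90%

Implied z = VaR/σ = 1.013 / 0.79 = 1.282.
This matches z(90%) = 1.282.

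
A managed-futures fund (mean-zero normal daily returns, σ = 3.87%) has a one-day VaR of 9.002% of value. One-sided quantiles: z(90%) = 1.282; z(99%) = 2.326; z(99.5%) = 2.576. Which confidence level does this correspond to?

Implied z = VaR/σ = 9.002 / 3.87 = 2.326.
This matches z(99%) = 2.326.

99%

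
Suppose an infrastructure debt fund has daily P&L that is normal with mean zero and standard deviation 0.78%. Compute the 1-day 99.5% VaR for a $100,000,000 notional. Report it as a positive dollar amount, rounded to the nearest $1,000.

$2,009,000

At 99.5% one-sided, z = 2.576.
VaR = z·σ = 2.576 × 0.78% = 2.009%.
On $100,000,000: 0.02009 × $100,000,000 = $2,009,000.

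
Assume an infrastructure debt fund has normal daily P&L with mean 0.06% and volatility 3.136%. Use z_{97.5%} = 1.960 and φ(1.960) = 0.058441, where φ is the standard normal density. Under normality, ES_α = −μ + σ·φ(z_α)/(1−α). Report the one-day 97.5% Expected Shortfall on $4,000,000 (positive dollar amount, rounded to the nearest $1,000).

Tail multiplier: φ(z)/(1−α) = 0.058441 / 0.025 = 2.338.
ES = −(0.06%) + 3.136% × 2.338 = 7.272%.
On $4,000,000: 0.07272 × $4,000,000 = $290,880.

$291,000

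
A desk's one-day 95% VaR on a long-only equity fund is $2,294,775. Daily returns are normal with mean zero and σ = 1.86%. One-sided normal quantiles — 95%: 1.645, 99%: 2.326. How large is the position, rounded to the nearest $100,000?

$75,000,000

VaR as a fraction of value: z·σ = 1.645 × 1.86% = 3.0597%.
Position = $2,294,775 / 0.030597 = $75,000,000.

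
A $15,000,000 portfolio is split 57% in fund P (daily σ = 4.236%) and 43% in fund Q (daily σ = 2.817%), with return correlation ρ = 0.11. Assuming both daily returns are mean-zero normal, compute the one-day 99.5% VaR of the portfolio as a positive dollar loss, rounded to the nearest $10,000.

σ_p² = 0.57²·4.236² + 0.43²·2.817² + 2·0.11·0.57·0.43·4.236·2.817 = 7.9406 (%²).
σ_p = √7.9406 = 2.818%.
At 99.5%, z = 2.576.
VaR = 2.576 × 2.818% = 7.259%; on $15,000,000 that is $1,088,850.

$1,090,000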